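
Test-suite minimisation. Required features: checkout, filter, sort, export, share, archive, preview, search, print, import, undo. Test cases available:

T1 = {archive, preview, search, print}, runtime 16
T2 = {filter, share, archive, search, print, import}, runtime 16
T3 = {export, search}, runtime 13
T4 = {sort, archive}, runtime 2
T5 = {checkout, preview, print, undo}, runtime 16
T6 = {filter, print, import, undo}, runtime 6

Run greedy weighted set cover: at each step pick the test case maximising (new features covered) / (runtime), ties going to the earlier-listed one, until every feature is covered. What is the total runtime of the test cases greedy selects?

53

Pick 1: T4 adds 2 new (sort, archive) at runtime 2 (ratio 2/2).
Pick 2: T6 adds 4 new (filter, print, import, undo) at runtime 6 (ratio 4/6).
Pick 3: T3 adds 2 new (export, search) at runtime 13 (ratio 2/13).
Pick 4: T5 adds 2 new (checkout, preview) at runtime 16 (ratio 2/16).
Pick 5: T2 adds 1 new (share) at runtime 16 (ratio 1/16).
Greedy total runtime: 2 + 6 + 13 + 16 + 16 = 53. (The true optimum is 47, so greedy overshoots here.)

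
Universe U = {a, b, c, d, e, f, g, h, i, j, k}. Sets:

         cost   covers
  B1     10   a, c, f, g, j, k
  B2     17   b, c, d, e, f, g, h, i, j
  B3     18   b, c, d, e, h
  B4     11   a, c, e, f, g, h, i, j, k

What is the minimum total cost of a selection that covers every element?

B1, B2 cover every element at cost 10 + 17 = 27.
Any cover uses at least 2 sets; among all covering selections none totals below 27.
Greedy by coverage-per-cost would pick B4, B2 for 28 — worse than the optimum 27.

27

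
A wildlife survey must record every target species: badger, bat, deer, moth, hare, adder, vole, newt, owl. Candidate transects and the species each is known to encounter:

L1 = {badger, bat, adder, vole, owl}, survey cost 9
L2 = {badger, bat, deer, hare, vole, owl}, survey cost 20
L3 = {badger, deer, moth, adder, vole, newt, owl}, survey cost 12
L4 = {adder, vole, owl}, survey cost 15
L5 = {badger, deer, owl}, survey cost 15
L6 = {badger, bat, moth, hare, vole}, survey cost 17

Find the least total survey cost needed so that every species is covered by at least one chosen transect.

29

L3, L6 cover every species at survey cost 12 + 17 = 29.
Any cover uses at least 2 transects; among all covering selections none totals below 29.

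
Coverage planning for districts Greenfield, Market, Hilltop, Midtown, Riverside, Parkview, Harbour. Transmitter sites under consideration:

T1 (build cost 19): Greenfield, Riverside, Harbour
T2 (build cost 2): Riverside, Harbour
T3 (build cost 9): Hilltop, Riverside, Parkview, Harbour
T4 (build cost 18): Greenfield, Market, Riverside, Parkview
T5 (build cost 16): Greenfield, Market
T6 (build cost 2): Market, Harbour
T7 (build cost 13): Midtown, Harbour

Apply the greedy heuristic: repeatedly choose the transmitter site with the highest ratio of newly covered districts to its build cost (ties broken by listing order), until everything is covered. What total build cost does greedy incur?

Pick 1: T2 adds 2 new (Riverside, Harbour) at build cost 2 (ratio 2/2).
Pick 2: T6 adds 1 new (Market) at build cost 2 (ratio 1/2).
Pick 3: T3 adds 2 new (Hilltop, Parkview) at build cost 9 (ratio 2/9).
Pick 4: T7 adds 1 new (Midtown) at build cost 13 (ratio 1/13).
Pick 5: T5 adds 1 new (Greenfield) at build cost 16 (ratio 1/16).
Greedy total build cost: 2 + 2 + 9 + 13 + 16 = 42. (The true optimum is 38, so greedy overshoots here.)

42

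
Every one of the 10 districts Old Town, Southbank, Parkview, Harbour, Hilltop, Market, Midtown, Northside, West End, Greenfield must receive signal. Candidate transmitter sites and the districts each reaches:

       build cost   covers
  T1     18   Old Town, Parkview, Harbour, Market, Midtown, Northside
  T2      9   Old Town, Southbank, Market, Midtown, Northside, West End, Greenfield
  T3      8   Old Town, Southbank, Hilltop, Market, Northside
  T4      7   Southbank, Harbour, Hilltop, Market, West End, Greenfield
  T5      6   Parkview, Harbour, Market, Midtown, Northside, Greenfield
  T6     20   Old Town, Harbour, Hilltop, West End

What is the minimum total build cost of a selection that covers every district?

T3, T4, T5 cover every district at build cost 8 + 7 + 6 = 21.
Any cover uses at least 2 transmitter sites; among all covering selections none totals below 21.

21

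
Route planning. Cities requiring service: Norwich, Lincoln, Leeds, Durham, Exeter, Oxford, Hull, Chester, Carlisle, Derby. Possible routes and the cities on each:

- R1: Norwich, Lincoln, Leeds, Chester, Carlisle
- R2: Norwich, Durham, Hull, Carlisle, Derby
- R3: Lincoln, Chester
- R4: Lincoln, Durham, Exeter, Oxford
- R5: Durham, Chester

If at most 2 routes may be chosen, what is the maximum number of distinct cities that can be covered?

8

Choosing R1, R2 covers {Norwich, Lincoln, Leeds, Durham, Hull, Chester, Carlisle, Derby} — 8 cities.
No choice of 2 routes does better; here Exeter, Oxford are left uncovered.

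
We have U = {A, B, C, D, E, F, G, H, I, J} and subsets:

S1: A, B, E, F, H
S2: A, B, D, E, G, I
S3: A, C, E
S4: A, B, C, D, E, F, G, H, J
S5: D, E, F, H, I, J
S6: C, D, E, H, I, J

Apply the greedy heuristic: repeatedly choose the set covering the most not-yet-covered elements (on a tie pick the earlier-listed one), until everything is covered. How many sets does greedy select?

2

Pick 1: S4 covers 9 new elements (A, B, C, D, E, F, G, H, J).
Pick 2: S2 covers 1 new elements (I).
Greedy uses 2 sets.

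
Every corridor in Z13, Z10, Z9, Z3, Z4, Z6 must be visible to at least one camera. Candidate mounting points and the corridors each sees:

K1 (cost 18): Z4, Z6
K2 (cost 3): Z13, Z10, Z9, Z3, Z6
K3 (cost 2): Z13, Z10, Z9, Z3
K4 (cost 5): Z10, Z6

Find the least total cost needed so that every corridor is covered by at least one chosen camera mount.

K1, K3 cover every corridor at cost 18 + 2 = 20.
Any cover uses at least 2 camera mounts; among all covering selections none totals below 20.

20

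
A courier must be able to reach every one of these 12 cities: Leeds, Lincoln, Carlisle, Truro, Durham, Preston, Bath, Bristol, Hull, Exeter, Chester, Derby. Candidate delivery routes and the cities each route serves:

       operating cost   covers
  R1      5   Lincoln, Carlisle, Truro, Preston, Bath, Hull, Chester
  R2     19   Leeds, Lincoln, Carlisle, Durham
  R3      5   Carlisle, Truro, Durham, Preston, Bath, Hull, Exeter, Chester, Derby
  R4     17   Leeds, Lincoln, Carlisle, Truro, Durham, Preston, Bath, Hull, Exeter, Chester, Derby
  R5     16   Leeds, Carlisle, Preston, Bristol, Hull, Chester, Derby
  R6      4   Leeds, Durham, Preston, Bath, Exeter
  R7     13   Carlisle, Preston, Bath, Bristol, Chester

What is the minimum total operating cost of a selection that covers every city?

R1, R5, R6 cover every city at operating cost 5 + 16 + 4 = 25.
Any cover uses at least 2 routes; among all covering selections none totals below 25.
Greedy by coverage-per-operating cost would pick R3, R6, R1, R7 for 27 — worse than the optimum 25.

25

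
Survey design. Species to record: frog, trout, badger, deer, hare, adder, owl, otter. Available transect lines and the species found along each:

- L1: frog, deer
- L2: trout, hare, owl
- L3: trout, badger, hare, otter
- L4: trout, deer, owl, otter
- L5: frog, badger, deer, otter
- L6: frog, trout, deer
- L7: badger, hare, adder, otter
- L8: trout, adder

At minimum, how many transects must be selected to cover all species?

3

L1, L2, L7 together cover {frog, trout, badger, deer, hare, adder, owl, otter} — every species.
No 2 of the 8 transects cover everything (all 28 pairs fall short), so 3 is minimum.
Greedy (largest uncovered first) would take L3, L1, L2, L7 — 4 transects — but 3 suffice.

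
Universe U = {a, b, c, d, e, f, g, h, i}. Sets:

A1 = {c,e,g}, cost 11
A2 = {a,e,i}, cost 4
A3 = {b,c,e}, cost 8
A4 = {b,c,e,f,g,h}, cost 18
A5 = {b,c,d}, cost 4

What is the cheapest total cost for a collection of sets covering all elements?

26

A2, A4, A5 cover every element at cost 4 + 18 + 4 = 26.
Any cover uses at least 3 sets; among all covering selections none totals below 26.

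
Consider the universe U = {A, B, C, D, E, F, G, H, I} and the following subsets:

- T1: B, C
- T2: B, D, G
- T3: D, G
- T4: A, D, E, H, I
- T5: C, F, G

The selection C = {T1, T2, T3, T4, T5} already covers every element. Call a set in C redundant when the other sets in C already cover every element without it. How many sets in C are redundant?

3

Drop T1: the rest still cover every element — redundant.
Drop T2: the rest still cover every element — redundant.
Drop T3: the rest still cover every element — redundant.
Drop T4: A, E, H, I uncovered — not redundant.
Drop T5: F uncovered — not redundant.
3 redundant: T1, T2, T3.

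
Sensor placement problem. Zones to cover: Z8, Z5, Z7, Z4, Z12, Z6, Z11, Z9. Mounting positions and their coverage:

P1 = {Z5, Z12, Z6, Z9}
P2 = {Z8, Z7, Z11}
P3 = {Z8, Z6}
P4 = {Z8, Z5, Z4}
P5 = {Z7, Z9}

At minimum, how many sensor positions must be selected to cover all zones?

3

P1, P2, P4 together cover {Z8, Z5, Z7, Z4, Z12, Z6, Z11, Z9} — every zone.
No 2 of the 5 sensor positions cover everything (all 10 pairs fall short), so 3 is minimum.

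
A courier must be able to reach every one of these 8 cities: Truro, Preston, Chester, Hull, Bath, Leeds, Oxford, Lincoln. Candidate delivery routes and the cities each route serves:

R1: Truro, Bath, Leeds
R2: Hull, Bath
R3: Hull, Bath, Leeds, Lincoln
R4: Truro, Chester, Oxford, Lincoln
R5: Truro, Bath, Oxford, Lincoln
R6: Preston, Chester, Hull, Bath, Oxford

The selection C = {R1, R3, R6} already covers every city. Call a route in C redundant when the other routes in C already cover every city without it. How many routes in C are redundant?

0

Drop R1: Truro uncovered — not redundant.
Drop R3: Lincoln uncovered — not redundant.
Drop R6: Preston, Chester, Oxford uncovered — not redundant.
None of the routes in C is redundant.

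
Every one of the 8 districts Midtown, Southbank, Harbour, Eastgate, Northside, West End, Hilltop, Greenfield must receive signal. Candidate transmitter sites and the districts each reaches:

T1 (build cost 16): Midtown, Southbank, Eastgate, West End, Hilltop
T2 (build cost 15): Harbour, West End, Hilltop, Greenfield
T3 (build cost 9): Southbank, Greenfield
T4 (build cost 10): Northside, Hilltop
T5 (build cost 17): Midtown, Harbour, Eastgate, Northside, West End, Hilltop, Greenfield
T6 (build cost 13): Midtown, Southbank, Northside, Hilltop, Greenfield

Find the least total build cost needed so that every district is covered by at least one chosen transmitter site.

26

T3, T5 cover every district at build cost 9 + 17 = 26.
Any cover uses at least 2 transmitter sites; among all covering selections none totals below 26.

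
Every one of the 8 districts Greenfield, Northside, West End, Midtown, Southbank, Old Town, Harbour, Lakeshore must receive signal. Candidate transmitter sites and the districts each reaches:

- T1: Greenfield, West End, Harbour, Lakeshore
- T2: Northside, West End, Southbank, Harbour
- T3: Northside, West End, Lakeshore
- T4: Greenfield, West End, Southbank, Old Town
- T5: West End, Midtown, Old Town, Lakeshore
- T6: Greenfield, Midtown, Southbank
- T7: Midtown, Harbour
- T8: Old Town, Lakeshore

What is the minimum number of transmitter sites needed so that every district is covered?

T1, T2, T5 together cover {Greenfield, Northside, West End, Midtown, Southbank, Old Town, Harbour, Lakeshore} — every district.
No 2 of the 8 transmitter sites cover everything (all 28 pairs fall short), so 3 is minimum.

3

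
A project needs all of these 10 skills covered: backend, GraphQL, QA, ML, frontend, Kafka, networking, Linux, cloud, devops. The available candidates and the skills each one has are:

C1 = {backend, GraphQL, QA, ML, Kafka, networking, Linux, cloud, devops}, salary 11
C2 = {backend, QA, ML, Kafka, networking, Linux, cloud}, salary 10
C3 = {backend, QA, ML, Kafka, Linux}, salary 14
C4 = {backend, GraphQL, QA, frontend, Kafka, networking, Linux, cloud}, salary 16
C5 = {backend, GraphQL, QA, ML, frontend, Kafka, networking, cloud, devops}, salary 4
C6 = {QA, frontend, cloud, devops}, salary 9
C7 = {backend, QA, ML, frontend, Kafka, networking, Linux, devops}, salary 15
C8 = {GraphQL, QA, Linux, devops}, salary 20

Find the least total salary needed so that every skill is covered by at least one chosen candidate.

C2, C5 cover every skill at salary 10 + 4 = 14.
Any cover uses at least 2 candidates; among all covering selections none totals below 14.

14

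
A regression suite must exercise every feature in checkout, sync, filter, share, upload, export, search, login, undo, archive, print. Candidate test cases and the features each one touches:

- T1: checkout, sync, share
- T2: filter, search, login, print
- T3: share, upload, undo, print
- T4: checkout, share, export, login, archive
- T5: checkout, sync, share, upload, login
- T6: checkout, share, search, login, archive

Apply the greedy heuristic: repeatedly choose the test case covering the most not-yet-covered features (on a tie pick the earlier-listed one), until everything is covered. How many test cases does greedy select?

4

Pick 1: T4 covers 5 new features (checkout, share, export, login, archive).
Pick 2: T2 covers 3 new features (filter, search, print).
Pick 3: T3 covers 2 new features (upload, undo).
Pick 4: T1 covers 1 new features (sync).
Greedy uses 4 test cases.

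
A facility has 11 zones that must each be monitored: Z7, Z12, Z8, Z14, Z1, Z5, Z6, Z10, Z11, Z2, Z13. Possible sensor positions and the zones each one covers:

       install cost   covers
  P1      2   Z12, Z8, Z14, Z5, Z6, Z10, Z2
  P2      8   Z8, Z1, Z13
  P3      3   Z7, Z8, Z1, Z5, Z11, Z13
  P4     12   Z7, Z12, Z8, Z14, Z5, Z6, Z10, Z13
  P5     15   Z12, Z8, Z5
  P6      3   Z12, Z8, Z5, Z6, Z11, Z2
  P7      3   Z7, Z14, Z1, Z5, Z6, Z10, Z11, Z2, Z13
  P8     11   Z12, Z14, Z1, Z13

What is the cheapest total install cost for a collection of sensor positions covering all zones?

5

P1, P3 cover every zone at install cost 2 + 3 = 5.
Any cover uses at least 2 sensor positions; among all covering selections none totals below 5.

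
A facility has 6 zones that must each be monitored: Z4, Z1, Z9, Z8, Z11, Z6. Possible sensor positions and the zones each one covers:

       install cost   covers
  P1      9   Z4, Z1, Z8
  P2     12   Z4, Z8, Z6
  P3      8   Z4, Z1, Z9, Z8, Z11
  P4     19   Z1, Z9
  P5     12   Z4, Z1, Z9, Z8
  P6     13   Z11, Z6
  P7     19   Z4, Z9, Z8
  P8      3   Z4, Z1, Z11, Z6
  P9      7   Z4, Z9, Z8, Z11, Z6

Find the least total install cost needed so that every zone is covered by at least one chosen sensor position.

10

P8, P9 cover every zone at install cost 3 + 7 = 10.
Any cover uses at least 2 sensor positions; among all covering selections none totals below 10.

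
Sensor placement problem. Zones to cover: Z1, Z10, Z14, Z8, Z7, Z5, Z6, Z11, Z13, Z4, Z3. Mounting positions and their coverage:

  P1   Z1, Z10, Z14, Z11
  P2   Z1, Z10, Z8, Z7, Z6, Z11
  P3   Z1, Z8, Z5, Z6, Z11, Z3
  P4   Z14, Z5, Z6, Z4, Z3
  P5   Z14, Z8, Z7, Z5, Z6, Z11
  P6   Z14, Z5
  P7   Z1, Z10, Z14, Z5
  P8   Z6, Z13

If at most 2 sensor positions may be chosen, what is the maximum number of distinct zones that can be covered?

10

Choosing P2, P4 covers {Z1, Z10, Z14, Z8, Z7, Z5, Z6, Z11, Z4, Z3} — 10 zones.
No choice of 2 sensor positions does better; here Z13 is left uncovered.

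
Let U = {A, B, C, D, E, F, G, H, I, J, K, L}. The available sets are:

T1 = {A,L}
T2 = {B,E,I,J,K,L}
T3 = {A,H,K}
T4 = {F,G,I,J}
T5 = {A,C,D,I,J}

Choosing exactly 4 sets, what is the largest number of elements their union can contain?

12

Choosing T2, T3, T4, T5 covers {A, B, C, D, E, F, G, H, I, J, K, L} — 12 elements.
That is all 12 elements.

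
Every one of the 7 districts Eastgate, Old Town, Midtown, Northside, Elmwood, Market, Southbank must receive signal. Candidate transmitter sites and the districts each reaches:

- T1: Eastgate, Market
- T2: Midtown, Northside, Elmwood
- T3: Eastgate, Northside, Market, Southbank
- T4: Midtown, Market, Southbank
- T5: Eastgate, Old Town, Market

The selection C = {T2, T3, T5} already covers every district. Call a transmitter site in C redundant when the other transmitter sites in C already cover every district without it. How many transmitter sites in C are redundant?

0

Drop T2: Midtown, Elmwood uncovered — not redundant.
Drop T3: Southbank uncovered — not redundant.
Drop T5: Old Town uncovered — not redundant.
None of the transmitter sites in C is redundant.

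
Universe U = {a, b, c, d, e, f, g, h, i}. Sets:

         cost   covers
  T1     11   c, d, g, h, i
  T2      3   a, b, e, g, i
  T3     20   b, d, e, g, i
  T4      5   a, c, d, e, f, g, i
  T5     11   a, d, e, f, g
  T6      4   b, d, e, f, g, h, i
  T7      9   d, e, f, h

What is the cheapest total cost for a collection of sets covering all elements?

T4, T6 cover every element at cost 5 + 4 = 9.
Any cover uses at least 2 sets; among all covering selections none totals below 9.

9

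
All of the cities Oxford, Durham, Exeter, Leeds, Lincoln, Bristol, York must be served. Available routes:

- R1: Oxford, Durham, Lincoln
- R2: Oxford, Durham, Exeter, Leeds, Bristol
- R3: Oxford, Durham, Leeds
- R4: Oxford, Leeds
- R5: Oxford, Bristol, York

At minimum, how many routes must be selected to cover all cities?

3

R1, R2, R5 together cover {Oxford, Durham, Exeter, Leeds, Lincoln, Bristol, York} — every city.
No 2 of the 5 routes cover everything (all 10 pairs fall short), so 3 is minimum.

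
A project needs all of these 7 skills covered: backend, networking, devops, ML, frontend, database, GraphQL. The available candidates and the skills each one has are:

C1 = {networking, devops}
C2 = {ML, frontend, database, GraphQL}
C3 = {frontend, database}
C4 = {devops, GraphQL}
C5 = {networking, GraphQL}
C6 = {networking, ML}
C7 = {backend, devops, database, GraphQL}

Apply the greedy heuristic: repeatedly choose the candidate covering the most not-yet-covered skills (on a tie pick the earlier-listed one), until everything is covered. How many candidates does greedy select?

3

Pick 1: C2 covers 4 new skills (ML, frontend, database, GraphQL).
Pick 2: C1 covers 2 new skills (networking, devops).
Pick 3: C7 covers 1 new skills (backend).
Greedy uses 3 candidates.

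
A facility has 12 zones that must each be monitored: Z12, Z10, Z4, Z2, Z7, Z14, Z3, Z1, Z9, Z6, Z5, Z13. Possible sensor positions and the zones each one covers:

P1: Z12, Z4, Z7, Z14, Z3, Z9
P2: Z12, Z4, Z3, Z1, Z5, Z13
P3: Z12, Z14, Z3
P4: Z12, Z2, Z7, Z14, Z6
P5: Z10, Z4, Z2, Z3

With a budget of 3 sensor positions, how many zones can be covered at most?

11

Choosing P1, P2, P4 covers {Z12, Z4, Z2, Z7, Z14, Z3, Z1, Z9, Z6, Z5, Z13} — 11 zones.
No choice of 3 sensor positions does better; here Z10 is left uncovered.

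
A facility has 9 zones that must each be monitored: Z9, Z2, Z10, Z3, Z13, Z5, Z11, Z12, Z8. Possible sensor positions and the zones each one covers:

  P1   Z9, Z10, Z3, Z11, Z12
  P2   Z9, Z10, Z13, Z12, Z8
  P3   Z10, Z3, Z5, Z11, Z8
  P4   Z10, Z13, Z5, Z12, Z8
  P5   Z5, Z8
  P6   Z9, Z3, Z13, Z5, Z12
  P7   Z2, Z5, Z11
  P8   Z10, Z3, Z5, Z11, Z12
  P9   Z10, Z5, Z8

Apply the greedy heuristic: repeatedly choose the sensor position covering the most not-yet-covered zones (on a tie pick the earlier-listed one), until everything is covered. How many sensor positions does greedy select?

Pick 1: P1 covers 5 new zones (Z9, Z10, Z3, Z11, Z12).
Pick 2: P4 covers 3 new zones (Z13, Z5, Z8).
Pick 3: P7 covers 1 new zones (Z2).
Greedy uses 3 sensor positions.

3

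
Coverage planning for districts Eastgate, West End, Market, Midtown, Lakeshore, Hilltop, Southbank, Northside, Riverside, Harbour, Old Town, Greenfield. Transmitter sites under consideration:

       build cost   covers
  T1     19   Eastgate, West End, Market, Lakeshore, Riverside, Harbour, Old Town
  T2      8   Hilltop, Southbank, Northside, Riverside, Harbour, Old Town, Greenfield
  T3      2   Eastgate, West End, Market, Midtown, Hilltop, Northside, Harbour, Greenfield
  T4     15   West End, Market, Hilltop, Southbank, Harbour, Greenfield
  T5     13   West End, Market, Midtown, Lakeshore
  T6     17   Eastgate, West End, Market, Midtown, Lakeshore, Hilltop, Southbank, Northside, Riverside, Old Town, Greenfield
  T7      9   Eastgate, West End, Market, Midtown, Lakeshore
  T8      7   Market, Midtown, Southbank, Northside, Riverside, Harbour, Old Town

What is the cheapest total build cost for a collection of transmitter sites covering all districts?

T2, T7 cover every district at build cost 8 + 9 = 17.
Any cover uses at least 2 transmitter sites; among all covering selections none totals below 17.
Greedy by coverage-per-build cost would pick T3, T8, T7 for 18 — worse than the optimum 17.

17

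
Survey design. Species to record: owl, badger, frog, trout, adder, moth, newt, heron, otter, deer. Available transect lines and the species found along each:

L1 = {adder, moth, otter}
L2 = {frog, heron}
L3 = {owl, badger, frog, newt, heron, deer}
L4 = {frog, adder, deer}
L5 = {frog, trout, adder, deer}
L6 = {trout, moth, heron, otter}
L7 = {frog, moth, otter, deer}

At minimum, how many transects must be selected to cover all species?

3

L1, L3, L5 together cover {owl, badger, frog, trout, adder, moth, newt, heron, otter, deer} — every species.
No 2 of the 7 transects cover everything (all 21 pairs fall short), so 3 is minimum.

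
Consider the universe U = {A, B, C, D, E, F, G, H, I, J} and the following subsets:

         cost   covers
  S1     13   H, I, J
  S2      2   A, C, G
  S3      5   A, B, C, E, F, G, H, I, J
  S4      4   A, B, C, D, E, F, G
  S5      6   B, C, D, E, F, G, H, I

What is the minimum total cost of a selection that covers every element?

S3, S4 cover every element at cost 5 + 4 = 9.
Any cover uses at least 2 sets; among all covering selections none totals below 9.

9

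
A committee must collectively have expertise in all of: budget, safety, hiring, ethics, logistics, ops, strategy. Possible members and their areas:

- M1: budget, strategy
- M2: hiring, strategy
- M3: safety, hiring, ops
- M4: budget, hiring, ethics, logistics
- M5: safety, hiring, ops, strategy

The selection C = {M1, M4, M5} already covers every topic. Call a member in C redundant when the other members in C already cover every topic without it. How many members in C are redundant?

1

Drop M1: the rest still cover every topic — redundant.
Drop M4: ethics, logistics uncovered — not redundant.
Drop M5: safety, ops uncovered — not redundant.
1 redundant: M1.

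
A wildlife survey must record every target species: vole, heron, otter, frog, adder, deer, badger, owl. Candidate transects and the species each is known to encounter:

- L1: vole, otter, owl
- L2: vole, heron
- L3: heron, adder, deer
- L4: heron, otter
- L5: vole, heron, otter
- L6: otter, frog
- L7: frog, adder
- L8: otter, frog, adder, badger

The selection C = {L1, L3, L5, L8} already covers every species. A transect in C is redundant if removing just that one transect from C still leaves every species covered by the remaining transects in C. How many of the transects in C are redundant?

Drop L1: owl uncovered — not redundant.
Drop L3: deer uncovered — not redundant.
Drop L5: the rest still cover every species — redundant.
Drop L8: frog, badger uncovered — not redundant.
1 redundant: L5.

1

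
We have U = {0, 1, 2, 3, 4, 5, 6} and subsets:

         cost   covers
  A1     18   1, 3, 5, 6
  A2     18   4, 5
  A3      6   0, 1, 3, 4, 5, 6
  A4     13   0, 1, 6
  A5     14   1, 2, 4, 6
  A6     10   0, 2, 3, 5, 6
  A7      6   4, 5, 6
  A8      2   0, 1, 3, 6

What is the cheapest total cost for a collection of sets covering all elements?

16

A3, A6 cover every element at cost 6 + 10 = 16.
Any cover uses at least 2 sets; among all covering selections none totals below 16.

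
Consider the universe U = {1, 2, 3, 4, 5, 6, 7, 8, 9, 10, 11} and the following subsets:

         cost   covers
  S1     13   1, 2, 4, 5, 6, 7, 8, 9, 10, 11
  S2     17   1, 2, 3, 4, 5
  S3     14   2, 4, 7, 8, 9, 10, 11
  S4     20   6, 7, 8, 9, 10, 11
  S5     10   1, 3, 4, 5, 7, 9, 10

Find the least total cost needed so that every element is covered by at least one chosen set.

S1, S5 cover every element at cost 13 + 10 = 23.
Any cover uses at least 2 sets; among all covering selections none totals below 23.

23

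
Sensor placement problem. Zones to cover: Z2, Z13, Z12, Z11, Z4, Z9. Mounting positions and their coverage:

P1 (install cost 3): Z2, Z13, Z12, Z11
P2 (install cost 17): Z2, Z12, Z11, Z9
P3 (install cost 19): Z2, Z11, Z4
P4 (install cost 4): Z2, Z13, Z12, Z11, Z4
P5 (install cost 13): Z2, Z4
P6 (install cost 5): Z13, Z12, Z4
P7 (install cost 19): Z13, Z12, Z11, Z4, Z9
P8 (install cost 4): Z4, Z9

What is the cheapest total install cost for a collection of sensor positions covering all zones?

P1, P8 cover every zone at install cost 3 + 4 = 7.
Any cover uses at least 2 sensor positions; among all covering selections none totals below 7.

7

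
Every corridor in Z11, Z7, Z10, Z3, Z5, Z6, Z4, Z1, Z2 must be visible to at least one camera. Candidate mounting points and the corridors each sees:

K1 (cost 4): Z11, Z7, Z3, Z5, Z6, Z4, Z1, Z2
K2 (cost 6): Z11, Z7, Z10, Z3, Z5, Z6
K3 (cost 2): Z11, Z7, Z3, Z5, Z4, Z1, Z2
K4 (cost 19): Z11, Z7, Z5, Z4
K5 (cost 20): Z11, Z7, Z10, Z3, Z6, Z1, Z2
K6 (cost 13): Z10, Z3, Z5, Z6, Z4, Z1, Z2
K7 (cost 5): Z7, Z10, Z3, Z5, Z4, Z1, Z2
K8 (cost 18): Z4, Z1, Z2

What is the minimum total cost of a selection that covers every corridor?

K2, K3 cover every corridor at cost 6 + 2 = 8.
Any cover uses at least 2 camera mounts; among all covering selections none totals below 8.

8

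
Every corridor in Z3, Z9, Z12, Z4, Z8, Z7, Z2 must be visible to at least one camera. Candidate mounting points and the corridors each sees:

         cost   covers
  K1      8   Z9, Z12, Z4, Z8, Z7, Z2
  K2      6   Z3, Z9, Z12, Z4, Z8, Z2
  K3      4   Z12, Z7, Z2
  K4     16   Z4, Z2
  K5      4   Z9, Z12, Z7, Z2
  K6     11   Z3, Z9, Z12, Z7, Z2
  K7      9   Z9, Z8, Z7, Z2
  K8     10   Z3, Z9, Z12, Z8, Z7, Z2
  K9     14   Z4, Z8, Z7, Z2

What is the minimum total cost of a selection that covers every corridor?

10

K2, K3 cover every corridor at cost 6 + 4 = 10.
Any cover uses at least 2 camera mounts; among all covering selections none totals below 10.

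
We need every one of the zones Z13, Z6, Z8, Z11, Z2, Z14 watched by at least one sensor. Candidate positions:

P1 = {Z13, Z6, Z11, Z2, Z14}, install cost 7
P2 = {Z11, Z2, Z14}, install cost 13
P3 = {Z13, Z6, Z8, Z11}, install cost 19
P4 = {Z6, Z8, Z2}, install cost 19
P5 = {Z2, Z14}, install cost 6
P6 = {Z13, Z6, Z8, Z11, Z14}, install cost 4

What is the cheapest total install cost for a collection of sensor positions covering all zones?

P5, P6 cover every zone at install cost 6 + 4 = 10.
Any cover uses at least 2 sensor positions; among all covering selections none totals below 10.

10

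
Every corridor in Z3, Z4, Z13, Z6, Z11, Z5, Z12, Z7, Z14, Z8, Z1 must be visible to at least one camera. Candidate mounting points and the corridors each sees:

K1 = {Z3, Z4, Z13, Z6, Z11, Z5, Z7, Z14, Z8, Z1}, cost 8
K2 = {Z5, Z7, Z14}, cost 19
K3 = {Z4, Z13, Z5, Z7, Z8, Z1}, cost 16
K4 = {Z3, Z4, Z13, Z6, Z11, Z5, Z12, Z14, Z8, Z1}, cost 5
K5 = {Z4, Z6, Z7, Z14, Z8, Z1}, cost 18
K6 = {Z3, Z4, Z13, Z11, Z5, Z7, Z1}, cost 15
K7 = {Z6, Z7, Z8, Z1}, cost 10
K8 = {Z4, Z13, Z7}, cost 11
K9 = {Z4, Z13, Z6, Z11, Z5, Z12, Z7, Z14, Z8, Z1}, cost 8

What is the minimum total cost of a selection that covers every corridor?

K1, K4 cover every corridor at cost 8 + 5 = 13.
Any cover uses at least 2 camera mounts; among all covering selections none totals below 13.

13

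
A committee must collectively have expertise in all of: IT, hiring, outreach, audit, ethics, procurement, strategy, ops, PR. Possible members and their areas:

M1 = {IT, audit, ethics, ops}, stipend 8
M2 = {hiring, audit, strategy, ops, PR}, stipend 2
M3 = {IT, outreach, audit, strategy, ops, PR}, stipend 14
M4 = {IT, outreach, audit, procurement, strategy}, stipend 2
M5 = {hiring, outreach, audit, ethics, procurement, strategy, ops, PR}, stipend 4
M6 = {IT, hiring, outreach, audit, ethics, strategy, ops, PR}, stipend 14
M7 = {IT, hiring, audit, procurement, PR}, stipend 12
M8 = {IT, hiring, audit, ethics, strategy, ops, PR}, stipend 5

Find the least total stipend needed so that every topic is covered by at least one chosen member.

6

M4, M5 cover every topic at stipend 2 + 4 = 6.
Any cover uses at least 2 members; among all covering selections none totals below 6.
Greedy by coverage-per-stipend would pick M2, M4, M5 for 8 — worse than the optimum 6.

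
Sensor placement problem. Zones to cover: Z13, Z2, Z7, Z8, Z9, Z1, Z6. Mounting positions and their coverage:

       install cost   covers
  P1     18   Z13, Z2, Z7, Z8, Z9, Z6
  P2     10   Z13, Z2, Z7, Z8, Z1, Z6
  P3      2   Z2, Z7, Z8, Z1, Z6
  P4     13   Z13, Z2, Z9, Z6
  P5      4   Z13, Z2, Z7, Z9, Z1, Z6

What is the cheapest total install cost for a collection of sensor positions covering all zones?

6

P3, P5 cover every zone at install cost 2 + 4 = 6.
Any cover uses at least 2 sensor positions; among all covering selections none totals below 6.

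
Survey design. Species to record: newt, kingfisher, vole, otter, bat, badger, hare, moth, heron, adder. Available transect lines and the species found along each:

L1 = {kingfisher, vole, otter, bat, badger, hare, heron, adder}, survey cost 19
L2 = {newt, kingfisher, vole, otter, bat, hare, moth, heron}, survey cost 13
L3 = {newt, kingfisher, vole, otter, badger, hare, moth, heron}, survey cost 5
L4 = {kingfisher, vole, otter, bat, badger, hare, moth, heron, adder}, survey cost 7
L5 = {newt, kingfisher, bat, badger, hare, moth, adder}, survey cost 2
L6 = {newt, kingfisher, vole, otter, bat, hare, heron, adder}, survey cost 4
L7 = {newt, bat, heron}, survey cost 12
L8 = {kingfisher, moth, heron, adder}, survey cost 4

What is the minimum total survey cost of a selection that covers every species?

L5, L6 cover every species at survey cost 2 + 4 = 6.
Any cover uses at least 2 transects; among all covering selections none totals below 6.

6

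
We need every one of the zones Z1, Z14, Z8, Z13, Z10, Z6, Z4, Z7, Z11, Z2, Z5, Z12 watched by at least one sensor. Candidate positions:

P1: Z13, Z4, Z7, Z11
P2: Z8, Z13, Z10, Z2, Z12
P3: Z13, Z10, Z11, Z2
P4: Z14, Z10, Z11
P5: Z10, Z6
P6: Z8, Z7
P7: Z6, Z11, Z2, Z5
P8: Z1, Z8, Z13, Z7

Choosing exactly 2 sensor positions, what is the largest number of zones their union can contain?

8

Choosing P1, P2 covers {Z8, Z13, Z10, Z4, Z7, Z11, Z2, Z12} — 8 zones.
No choice of 2 sensor positions does better; here Z1, Z14, Z6, Z5 are left uncovered.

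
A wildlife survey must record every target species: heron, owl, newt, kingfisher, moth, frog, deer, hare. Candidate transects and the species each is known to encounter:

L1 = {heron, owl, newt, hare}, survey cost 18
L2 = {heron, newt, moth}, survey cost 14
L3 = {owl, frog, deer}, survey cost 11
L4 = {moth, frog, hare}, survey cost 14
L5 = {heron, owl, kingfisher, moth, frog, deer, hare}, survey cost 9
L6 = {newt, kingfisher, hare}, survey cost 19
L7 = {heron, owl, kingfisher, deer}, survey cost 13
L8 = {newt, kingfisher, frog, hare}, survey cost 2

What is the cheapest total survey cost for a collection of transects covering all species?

L5, L8 cover every species at survey cost 9 + 2 = 11.
Any cover uses at least 2 transects; among all covering selections none totals below 11.

11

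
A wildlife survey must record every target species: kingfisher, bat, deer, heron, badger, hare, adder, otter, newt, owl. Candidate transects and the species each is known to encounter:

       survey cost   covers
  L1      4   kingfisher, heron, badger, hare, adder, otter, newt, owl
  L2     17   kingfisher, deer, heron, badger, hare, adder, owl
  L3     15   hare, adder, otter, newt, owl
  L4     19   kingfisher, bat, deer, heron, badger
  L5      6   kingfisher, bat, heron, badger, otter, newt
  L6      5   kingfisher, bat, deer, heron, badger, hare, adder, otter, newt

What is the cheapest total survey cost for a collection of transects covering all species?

L1, L6 cover every species at survey cost 4 + 5 = 9.
Any cover uses at least 2 transects; among all covering selections none totals below 9.

9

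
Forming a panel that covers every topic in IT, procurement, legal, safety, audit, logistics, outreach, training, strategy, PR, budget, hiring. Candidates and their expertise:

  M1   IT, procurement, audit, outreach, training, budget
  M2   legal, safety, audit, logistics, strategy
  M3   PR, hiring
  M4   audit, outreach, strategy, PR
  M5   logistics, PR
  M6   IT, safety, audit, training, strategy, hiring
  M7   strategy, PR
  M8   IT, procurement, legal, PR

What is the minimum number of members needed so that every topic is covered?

3

M1, M2, M3 together cover {IT, procurement, legal, safety, audit, logistics, outreach, training, strategy, PR, budget, hiring} — every topic.
No 2 of the 8 members cover everything (all 28 pairs fall short), so 3 is minimum.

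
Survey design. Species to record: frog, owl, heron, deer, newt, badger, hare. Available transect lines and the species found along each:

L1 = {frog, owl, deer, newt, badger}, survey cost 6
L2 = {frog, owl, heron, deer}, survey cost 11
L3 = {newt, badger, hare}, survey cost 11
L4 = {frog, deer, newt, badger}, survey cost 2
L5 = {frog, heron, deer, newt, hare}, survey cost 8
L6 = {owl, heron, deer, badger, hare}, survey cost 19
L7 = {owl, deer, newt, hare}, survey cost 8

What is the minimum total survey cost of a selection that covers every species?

L1, L5 cover every species at survey cost 6 + 8 = 14.
Any cover uses at least 2 transects; among all covering selections none totals below 14.
Greedy by coverage-per-survey cost would pick L4, L5, L1 for 16 — worse than the optimum 14.

14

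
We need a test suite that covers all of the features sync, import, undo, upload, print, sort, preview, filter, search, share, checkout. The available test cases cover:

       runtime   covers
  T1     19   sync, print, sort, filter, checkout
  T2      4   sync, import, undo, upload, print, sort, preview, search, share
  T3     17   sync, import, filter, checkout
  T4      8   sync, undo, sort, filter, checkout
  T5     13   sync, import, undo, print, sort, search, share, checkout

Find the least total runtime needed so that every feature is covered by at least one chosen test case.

T2, T4 cover every feature at runtime 4 + 8 = 12.
Any cover uses at least 2 test cases; among all covering selections none totals below 12.

12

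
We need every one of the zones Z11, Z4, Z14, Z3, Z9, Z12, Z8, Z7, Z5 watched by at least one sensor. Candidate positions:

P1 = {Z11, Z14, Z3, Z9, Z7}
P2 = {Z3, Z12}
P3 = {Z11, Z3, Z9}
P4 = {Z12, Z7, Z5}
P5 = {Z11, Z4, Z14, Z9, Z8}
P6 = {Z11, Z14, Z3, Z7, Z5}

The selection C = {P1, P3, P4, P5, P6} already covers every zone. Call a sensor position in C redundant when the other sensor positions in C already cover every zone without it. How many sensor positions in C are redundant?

Drop P1: the rest still cover every zone — redundant.
Drop P3: the rest still cover every zone — redundant.
Drop P4: Z12 uncovered — not redundant.
Drop P5: Z4, Z8 uncovered — not redundant.
Drop P6: the rest still cover every zone — redundant.
3 redundant: P1, P3, P6.

3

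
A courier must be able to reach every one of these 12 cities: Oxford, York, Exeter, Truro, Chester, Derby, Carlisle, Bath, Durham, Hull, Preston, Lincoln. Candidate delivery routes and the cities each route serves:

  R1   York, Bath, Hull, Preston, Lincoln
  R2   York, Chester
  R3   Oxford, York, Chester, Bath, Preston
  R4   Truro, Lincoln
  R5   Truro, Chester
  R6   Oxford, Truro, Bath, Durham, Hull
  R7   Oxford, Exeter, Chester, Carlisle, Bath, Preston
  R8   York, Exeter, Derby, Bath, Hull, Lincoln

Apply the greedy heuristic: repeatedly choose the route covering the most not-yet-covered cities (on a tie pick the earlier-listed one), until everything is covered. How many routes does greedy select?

3

Pick 1: R7 covers 6 new cities (Oxford, Exeter, Chester, Carlisle, Bath, Preston).
Pick 2: R8 covers 4 new cities (York, Derby, Hull, Lincoln).
Pick 3: R6 covers 2 new cities (Truro, Durham).
Greedy uses 3 routes.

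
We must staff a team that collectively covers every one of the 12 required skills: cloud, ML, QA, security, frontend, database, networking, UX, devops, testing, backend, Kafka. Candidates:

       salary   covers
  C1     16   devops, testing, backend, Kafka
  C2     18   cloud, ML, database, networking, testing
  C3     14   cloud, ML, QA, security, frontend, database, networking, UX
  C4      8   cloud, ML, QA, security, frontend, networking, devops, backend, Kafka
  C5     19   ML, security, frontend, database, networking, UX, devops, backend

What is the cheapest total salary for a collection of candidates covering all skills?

30

C1, C3 cover every skill at salary 16 + 14 = 30.
Any cover uses at least 2 candidates; among all covering selections none totals below 30.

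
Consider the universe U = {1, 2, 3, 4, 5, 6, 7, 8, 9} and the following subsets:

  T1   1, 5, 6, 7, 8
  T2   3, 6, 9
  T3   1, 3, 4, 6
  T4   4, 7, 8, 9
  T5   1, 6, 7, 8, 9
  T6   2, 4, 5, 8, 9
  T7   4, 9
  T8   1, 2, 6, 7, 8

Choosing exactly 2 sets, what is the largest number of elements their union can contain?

Choosing T1, T6 covers {1, 2, 4, 5, 6, 7, 8, 9} — 8 elements.
No choice of 2 sets does better; here 3 is left uncovered.

8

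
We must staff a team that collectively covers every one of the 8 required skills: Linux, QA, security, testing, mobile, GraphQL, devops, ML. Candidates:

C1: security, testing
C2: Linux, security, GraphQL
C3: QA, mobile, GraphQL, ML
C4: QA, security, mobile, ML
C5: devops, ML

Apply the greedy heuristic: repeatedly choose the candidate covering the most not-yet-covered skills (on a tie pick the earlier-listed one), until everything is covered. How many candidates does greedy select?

4

Pick 1: C3 covers 4 new skills (QA, mobile, GraphQL, ML).
Pick 2: C1 covers 2 new skills (security, testing).
Pick 3: C2 covers 1 new skills (Linux).
Pick 4: C5 covers 1 new skills (devops).
Greedy uses 4 candidates.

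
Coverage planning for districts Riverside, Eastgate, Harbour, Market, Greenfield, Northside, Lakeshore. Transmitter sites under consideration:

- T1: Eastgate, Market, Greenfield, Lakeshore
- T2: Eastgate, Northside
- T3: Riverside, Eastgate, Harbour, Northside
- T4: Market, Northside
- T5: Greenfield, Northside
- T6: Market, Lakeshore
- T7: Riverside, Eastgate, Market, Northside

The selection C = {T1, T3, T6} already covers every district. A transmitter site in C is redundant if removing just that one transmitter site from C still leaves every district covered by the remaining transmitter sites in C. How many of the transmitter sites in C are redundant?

1

Drop T1: Greenfield uncovered — not redundant.
Drop T3: Riverside, Harbour, Northside uncovered — not redundant.
Drop T6: the rest still cover every district — redundant.
1 redundant: T6.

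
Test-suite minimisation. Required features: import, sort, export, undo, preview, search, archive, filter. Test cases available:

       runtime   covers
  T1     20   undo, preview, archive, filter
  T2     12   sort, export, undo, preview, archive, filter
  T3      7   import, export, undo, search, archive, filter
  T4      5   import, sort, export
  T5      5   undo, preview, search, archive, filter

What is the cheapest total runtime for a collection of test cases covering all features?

T4, T5 cover every feature at runtime 5 + 5 = 10.
Any cover uses at least 2 test cases; among all covering selections none totals below 10.

10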